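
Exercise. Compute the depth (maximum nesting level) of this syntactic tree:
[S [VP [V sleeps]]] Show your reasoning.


Count bracket nesting levels:
'[' at pos 0: depth = 1
'[' at pos 3: depth = 2
'[' at pos 7: depth = 3
Maximum depth reached: 3

3


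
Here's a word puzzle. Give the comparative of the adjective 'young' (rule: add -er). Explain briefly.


Apply comparative formation (add -er): 'young' -> 'younger'.

younger


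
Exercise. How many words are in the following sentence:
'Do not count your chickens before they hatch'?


Split into words: Do | not | count | your | chickens | before | they | hatch = 8 words.

8


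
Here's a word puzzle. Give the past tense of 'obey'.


Apply rule: Add -ed. 'obey' becomes 'obeyed'.

obeyed


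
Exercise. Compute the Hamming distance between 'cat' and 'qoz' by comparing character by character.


Alignment:
Position 1: 'c' vs 'q' = DIFFER
Position 2: 'a' vs 'o' = DIFFER
Position 3: 't' vs 'z' = DIFFER
Total differences: 3

3


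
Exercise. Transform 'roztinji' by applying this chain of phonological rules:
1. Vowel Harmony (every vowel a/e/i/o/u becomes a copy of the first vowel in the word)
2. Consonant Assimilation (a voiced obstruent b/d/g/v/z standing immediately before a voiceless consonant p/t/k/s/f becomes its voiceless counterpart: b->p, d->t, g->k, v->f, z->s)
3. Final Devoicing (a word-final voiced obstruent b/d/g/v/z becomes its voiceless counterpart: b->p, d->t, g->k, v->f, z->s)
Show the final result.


Starting form: 'roztinji'
Rule 1: Vowel Harmony: all vowels become 'o' (matching first vowel). 'roztinji' -> 'roztonjo'
Rule 2: Consonant Assimilation: voiced obstruent before voiceless consonant becomes voiceless ('zt' -> 'st'). 'roztonjo' -> 'rostonjo'
Rule 3: Final Devoicing: the word ends in the vowel 'o', not a consonant. No change.
Final form: 'rostonjo'

rostonjo


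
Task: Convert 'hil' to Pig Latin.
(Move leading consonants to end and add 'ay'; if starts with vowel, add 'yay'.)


'hil': move consonant cluster 'h' to end and add 'ay': 'ilhay'.

ilhay


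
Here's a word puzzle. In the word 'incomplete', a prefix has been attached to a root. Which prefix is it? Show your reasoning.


The word 'incomplete' = 'in' (prefix) + 'complete' (root). The prefix is 'in'.

in


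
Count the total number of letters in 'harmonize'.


Spell out 'harmonize' and number each letter: h(1), a(2), r(3), m(4), o(5), n(6), i(7), z(8), e(9). Total: 9 letters.

9


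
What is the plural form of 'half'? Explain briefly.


Apply rule: Change -f to -ves. 'half' becomes 'halves'.

halves


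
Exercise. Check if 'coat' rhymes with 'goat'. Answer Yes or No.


Rime (stressed vowel + following sounds) of 'coat': -oat = /oʊt/
Rime of 'goat': -oat = /oʊt/
/oʊt/ and /oʊt/ are the same ending sound, so the words rhyme.

Yes


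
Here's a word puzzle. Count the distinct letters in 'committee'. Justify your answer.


Unique letters in 'committee': {c, e, i, m, o, t} = 6 distinct letters.

6


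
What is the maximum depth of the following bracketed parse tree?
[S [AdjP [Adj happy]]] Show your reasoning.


Count bracket nesting levels:
'[' at pos 0: depth = 1
'[' at pos 3: depth = 2
'[' at pos 9: depth = 3
Maximum depth reached: 3

3


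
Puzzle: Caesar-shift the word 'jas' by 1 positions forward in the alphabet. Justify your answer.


Shift each letter by 1: j -> k, a -> b, s -> t. Result: 'kbt'.

kbt


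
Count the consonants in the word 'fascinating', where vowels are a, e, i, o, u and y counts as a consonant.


Consonants in 'fascinating': f, s, c, n, t, n, g = 7 consonants.

7


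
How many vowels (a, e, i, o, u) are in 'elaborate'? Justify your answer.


Vowels in 'elaborate': e, a, o, a, e = 5 vowels.

5


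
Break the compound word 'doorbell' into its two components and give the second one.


Split 'doorbell' into 'door' + 'bell'. The second part is 'bell'.

bell


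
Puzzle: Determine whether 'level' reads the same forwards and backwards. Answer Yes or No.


Forward: 'level'
Reversed: 'level'
They are identical.

Yes


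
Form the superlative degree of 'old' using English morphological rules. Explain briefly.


Apply superlative formation (add -est): 'old' -> 'oldest'.

oldest


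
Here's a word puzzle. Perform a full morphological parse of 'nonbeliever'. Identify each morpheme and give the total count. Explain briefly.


Step 1: Identify prefix: 'non' (meaning: not)
Step 2: Identify root: 'believe'
Step 3: Identify suffix(es): 'er'
Decomposition: non- (prefix: not) + believe (root) + -er (suffix: one who)
Total morphemes: 3

3 morphemes (non- (prefix: not) + believe (root) + -er (suffix: one who))


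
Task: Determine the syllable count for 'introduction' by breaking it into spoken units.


Break 'introduction' into syllables: in-tro-duc-tion -> in | tro | duc | tion = 4 syllables

4 syllables


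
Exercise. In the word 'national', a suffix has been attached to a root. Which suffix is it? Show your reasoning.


The word 'national' = 'nation' (root) + '-al' (suffix). The suffix is '-al'.

al


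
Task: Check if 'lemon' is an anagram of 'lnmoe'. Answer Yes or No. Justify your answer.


Sorted letters of 'lemon': 'elmno'
Sorted letters of 'lnmoe': 'elmno'
They match.

Yes


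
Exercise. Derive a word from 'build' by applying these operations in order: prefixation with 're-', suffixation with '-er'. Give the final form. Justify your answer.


Step 1: Add prefix 're-' to 'build' = 'rebuild'
Step 2: Add suffix '-er' to 'rebuild' = 'rebuilder'

rebuilder


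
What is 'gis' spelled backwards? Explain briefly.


Reverse 'gis' character by character: 'sig'.

sig


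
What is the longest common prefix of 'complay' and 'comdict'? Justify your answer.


Compare from the start: 3 characters match: 'com'. Mismatch at position 4: 'p' vs 'd'.

com


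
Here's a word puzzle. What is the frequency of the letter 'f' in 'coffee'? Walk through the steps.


Letter 'f' in 'coffee': found at position(s) 3, 4 = 2 occurrence(s).

2


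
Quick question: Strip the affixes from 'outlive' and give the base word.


Remove prefix 'out' from 'outlive' to get root 'live'.

live


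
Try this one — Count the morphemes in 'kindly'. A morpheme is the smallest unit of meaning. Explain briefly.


Decomposition: kind (root) + -ly (suffix) = 2 morpheme(s)

2 morphemes


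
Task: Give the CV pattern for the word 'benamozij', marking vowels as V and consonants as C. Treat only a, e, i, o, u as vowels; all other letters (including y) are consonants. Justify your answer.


Letter mapping: b = C, e = V, n = C, a = V, m = C, o = V, z = C, i = V, j = C.

CVCVCVCVC


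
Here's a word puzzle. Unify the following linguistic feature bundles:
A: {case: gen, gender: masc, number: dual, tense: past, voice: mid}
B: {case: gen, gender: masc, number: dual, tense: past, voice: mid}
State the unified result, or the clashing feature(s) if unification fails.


Compare features:
case: A=gen vs B=gen -> unified: gen
gender: A=masc vs B=masc -> unified: masc
number: A=dual vs B=dual -> unified: dual
tense: A=past vs B=past -> unified: past
voice: A=mid vs B=mid -> unified: mid
No clashes found.

Unified: {case: gen, gender: masc, number: dual, tense: past, voice: mid}


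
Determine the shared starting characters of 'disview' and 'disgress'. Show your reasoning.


Compare from the start: 3 characters match: 'dis'. Mismatch at position 4: 'v' vs 'g'.

dis


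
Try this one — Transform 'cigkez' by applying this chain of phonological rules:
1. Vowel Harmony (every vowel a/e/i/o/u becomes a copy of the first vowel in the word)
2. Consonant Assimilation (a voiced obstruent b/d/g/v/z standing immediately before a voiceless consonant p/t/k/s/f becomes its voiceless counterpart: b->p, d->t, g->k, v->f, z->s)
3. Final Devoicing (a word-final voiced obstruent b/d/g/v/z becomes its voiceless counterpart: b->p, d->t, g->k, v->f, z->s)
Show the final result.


Starting form: 'cigkez'
Rule 1: Vowel Harmony: all vowels become 'i' (matching first vowel). 'cigkez' -> 'cigkiz'
Rule 2: Consonant Assimilation: voiced obstruent before voiceless consonant becomes voiceless ('gk' -> 'kk'). 'cigkiz' -> 'cikkiz'
Rule 3: Final Devoicing: word-final voiced obstruent 'z' becomes voiceless 's'. 'cikkiz' -> 'cikkis'
Final form: 'cikkis'

cikkis


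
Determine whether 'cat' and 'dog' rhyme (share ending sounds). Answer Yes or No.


Rime (stressed vowel + following sounds) of 'cat': -at = /æt/
Rime of 'dog': -og = /ɒg/
/æt/ and /ɒg/ are different ending sounds, so the words do not rhyme.

No


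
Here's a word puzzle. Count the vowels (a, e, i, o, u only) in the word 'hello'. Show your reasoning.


Vowels in 'hello': e, o = 2 vowels.

2


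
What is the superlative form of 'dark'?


Apply superlative formation (add -est): 'dark' -> 'darkest'.

darkest


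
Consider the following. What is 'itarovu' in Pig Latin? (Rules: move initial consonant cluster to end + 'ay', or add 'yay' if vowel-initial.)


'itarovu' starts with a vowel, so add 'yay': 'itarovuyay'.

itarovuyay


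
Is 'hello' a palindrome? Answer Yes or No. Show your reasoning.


Forward: 'hello'
Reversed: 'olleh'
They differ.

No


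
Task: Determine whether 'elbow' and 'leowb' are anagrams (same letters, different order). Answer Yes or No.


Sorted letters of 'elbow': 'below'
Sorted letters of 'leowb': 'below'
They match.

Yes


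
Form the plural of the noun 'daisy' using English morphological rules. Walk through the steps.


Apply rule: Change -y to -ies (consonant + y). 'daisy' becomes 'daisies'.

daisies


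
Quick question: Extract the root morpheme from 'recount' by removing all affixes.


Remove prefix 're' from 'recount' to get root 'count'.

count


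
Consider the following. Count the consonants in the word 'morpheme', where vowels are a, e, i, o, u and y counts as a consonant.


Consonants in 'morpheme': m, r, p, h, m = 5 consonants.

5


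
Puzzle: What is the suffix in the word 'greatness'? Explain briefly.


The word 'greatness' = 'great' (root) + '-ness' (suffix). The suffix is '-ness'.

ness


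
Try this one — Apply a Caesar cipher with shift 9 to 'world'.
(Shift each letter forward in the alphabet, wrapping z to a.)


Shift each letter by 9: w -> f, o -> x, r -> a, l -> u, d -> m. Result: 'fxaum'.

fxaum


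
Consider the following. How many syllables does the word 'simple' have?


Break 'simple' into syllables: sim-ple -> sim | ple = 2 syllables

2 syllables


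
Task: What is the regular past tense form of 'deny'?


Apply rule: Change -y to -ied. 'deny' becomes 'denied'.

denied


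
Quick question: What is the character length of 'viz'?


Spell out 'viz' and number each letter: v(1), i(2), z(3). Total: 3 letters.

3


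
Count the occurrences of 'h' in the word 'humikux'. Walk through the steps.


Letter 'h' in 'humikux': found at position(s) 1 = 1 occurrence(s).

1


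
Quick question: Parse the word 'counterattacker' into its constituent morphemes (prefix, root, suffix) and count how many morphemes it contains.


Step 1: Identify prefix: 'counter' (meaning: against)
Step 2: Identify root: 'attack'
Step 3: Identify suffix(es): 'er'
Decomposition: counter- (prefix: against) + attack (root) + -er (suffix: one who)
Total morphemes: 3

3 morphemes (counter- (prefix: against) + attack (root) + -er (suffix: one who))


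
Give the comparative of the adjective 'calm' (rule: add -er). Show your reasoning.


Apply comparative formation (add -er): 'calm' -> 'calmer'.

calmer


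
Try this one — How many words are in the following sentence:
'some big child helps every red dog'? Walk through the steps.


Split into words: some | big | child | helps | every | red | dog = 7 words.

7


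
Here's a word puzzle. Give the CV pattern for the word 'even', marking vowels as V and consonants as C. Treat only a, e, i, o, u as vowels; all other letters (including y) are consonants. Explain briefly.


Letter mapping: e = V, v = C, e = V, n = C.

VCVC


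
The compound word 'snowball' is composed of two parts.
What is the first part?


Split 'snowball' into 'snow' + 'ball'. The first part is 'snow'.

snow


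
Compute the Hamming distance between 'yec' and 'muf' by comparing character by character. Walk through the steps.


Alignment:
Position 1: 'y' vs 'm' = DIFFER
Position 2: 'e' vs 'u' = DIFFER
Position 3: 'c' vs 'f' = DIFFER
Total differences: 3

3


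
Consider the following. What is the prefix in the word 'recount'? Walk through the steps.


The word 'recount' = 're' (prefix) + 'count' (root). The prefix is 're'.

re


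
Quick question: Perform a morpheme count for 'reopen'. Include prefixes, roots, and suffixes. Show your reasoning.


Decomposition: re- (prefix) + open (root) = 2 morpheme(s)

2 morphemes


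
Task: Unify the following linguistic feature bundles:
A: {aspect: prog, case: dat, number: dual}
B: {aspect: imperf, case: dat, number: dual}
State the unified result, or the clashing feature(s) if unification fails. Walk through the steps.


Compare features:
aspect: A=prog vs B=imperf -> CLASH
case: A=dat vs B=dat -> unified: dat
number: A=dual vs B=dual -> unified: dual
Clash detected on feature 'aspect' (prog vs imperf); unification fails.

CLASH on 'aspect' (prog vs imperf)


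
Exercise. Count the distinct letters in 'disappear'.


Unique letters in 'disappear': {a, d, e, i, p, r, s} = 7 distinct letters.

7


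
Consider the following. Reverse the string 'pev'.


Reverse 'pev' character by character: 'vep'.

vep


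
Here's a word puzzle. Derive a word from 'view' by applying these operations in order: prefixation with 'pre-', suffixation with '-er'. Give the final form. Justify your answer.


Step 1: Add prefix 'pre-' to 'view' = 'preview'
Step 2: Add suffix '-er' to 'preview' = 'previewer'

previewer


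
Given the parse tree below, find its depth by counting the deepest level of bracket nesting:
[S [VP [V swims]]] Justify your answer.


Count bracket nesting levels:
'[' at pos 0: depth = 1
'[' at pos 3: depth = 2
'[' at pos 7: depth = 3
Maximum depth reached: 3

3


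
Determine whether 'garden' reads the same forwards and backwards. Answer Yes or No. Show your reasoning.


Forward: 'garden'
Reversed: 'nedrag'
They differ.

No


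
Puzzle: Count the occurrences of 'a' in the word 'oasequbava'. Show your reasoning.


Letter 'a' in 'oasequbava': found at position(s) 2, 8, 10 = 3 occurrence(s).

3


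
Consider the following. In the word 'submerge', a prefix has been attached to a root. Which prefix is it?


The word 'submerge' = 'sub' (prefix) + 'merge' (root). The prefix is 'sub'.

sub


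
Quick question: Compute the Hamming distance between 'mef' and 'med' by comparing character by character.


Alignment:
Position 1: 'm' vs 'm' = match
Position 2: 'e' vs 'e' = match
Position 3: 'f' vs 'd' = DIFFER
Total differences: 1

1


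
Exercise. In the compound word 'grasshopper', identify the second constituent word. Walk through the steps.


Split 'grasshopper' into 'grass' + 'hopper'. The second part is 'hopper'.

hopper


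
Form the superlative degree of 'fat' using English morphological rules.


Apply superlative formation (double final consonant, add -est): 'fat' -> 'fattest'.

fattest


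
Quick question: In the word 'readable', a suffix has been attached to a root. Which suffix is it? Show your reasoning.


The word 'readable' = 'read' (root) + '-able' (suffix). The suffix is '-able'.

able


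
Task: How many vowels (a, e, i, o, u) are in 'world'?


Vowels in 'world': o = 1 vowels.

1


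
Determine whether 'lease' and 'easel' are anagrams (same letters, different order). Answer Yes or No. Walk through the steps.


Sorted letters of 'lease': 'aeels'
Sorted letters of 'easel': 'aeels'
They match.

Yes


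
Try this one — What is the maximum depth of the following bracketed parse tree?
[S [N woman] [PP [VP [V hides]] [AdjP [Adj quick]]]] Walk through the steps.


Count bracket nesting levels:
'[' at pos 0: depth = 1
'[' at pos 3: depth = 2
'[' at pos 13: depth = 2
'[' at pos 17: depth = 3
'[' at pos 21: depth = 4
'[' at pos 32: depth = 3
'[' at pos 38: depth = 4
Maximum depth reached: 4

4


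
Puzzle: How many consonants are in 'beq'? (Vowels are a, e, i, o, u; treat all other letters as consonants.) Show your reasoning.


Consonants in 'beq': b, q = 2 consonants.

2


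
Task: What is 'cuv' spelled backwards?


Reverse 'cuv' character by character: 'vuc'.

vuc


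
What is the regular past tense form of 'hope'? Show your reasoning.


Apply rule: Add -d (word ends in -e). 'hope' becomes 'hoped'.

hoped


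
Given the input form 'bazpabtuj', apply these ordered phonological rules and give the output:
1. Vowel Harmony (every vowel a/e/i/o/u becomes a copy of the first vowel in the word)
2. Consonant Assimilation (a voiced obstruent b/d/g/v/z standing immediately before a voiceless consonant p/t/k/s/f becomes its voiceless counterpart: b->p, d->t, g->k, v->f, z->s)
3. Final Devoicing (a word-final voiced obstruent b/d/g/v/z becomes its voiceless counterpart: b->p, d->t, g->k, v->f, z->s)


Starting form: 'bazpabtuj'
Rule 1: Vowel Harmony: all vowels become 'a' (matching first vowel). 'bazpabtuj' -> 'bazpabtaj'
Rule 2: Consonant Assimilation: voiced obstruent before voiceless consonant becomes voiceless ('zp' -> 'sp', 'bt' -> 'pt'). 'bazpabtaj' -> 'baspaptaj'
Rule 3: Final Devoicing: final consonant 'j' is not one of the voiced obstruents b/d/g/v/z. No change.
Final form: 'baspaptaj'

baspaptaj


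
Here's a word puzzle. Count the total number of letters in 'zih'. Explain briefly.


Spell out 'zih' and number each letter: z(1), i(2), h(3). Total: 3 letters.

3


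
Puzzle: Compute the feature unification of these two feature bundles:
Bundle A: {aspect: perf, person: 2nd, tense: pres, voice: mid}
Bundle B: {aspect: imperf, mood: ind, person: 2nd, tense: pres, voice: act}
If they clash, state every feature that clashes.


Compare features:
aspect: A=perf vs B=imperf -> CLASH
mood: A=_ vs B=ind -> unified: ind
person: A=2nd vs B=2nd -> unified: 2nd
tense: A=pres vs B=pres -> unified: pres
voice: A=mid vs B=act -> CLASH
Clashes detected on features 'aspect' (perf vs imperf) and 'voice' (mid vs act); unification fails.

CLASH on 'aspect' (perf vs imperf) and 'voice' (mid vs act)


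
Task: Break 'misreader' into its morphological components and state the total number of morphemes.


Step 1: Identify prefix: 'mis' (meaning: wrongly)
Step 2: Identify root: 'read'
Step 3: Identify suffix(es): 'er'
Decomposition: mis- (prefix: wrongly) + read (root) + -er (suffix: one who)
Total morphemes: 3

3 morphemes (mis- (prefix: wrongly) + read (root) + -er (suffix: one who))


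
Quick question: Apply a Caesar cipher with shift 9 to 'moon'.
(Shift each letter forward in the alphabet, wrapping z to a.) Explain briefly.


Shift each letter by 9: m -> v, o -> x, o -> x, n -> w. Result: 'vxxw'.

vxxw


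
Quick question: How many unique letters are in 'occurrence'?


Unique letters in 'occurrence': {c, e, n, o, r, u} = 6 distinct letters.

6


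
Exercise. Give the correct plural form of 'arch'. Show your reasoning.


Apply rule: Add -es (sibilant/fricative ending). 'arch' becomes 'arches'.

arches


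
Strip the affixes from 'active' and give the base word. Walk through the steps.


Remove suffix '-ive' from 'active' to get root 'act'.

act


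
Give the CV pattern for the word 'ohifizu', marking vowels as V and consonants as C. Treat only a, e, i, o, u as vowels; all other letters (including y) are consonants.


Letter mapping: o = V, h = C, i = V, f = C, i = V, z = C, u = V.

VCVCVCV


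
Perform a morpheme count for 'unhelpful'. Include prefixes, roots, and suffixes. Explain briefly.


Decomposition: un- (prefix) + help (root) + -ful (suffix) = 3 morpheme(s)

3 morphemes


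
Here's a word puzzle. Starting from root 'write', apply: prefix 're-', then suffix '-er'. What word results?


Step 1: Add prefix 're-' to 'write' = 'rewrite'
Step 2: Add suffix '-er' to 'rewrite' = 'rewriter'

rewriter


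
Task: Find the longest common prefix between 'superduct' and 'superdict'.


Compare from the start: 6 characters match: 'superd'. Mismatch at position 7: 'u' vs 'i'.

superd


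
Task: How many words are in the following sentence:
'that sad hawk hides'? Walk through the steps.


Split into words: that | sad | hawk | hides = 4 words.

4


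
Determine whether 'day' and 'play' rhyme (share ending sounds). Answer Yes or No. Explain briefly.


Rime (stressed vowel + following sounds) of 'day': -ay = /eɪ/
Rime of 'play': -ay = /eɪ/
/eɪ/ and /eɪ/ are the same ending sound, so the words rhyme.

Yes


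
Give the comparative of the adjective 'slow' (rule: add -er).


Apply comparative formation (add -er): 'slow' -> 'slower'.

slower


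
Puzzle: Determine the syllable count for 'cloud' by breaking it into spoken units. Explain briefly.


Break 'cloud' into syllables: cloud -> cloud = 1 syllable

1 syllable


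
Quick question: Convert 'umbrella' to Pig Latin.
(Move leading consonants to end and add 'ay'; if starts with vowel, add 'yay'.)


'umbrella' starts with a vowel, so add 'yay': 'umbrellayay'.

umbrellayay


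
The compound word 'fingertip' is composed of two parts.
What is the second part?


Split 'fingertip' into 'finger' + 'tip'. The second part is 'tip'.

tip


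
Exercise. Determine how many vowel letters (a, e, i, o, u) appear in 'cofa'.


Vowels in 'cofa': o, a = 2 vowels.

2


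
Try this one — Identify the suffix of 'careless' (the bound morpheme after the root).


The word 'careless' = 'care' (root) + '-less' (suffix). The suffix is '-less'.

less


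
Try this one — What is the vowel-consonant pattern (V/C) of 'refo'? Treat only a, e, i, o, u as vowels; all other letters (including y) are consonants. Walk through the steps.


Letter mapping: r = C, e = V, f = C, o = V.

CVCV


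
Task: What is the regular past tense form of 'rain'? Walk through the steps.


Apply rule: Add -ed. 'rain' becomes 'rained'.

rained


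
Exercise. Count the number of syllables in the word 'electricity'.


Break 'electricity' into syllables: e-lec-tric-i-ty -> e | lec | tric | i | ty = 5 syllables

5 syllables


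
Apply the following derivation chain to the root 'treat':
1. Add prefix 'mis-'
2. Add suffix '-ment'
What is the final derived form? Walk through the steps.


Step 1: Add prefix 'mis-' to 'treat' = 'mistreat'
Step 2: Add suffix '-ment' to 'mistreat' = 'mistreatment'

mistreatment


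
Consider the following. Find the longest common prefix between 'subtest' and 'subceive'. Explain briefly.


Compare from the start: 3 characters match: 'sub'. Mismatch at position 4: 't' vs 'c'.

sub


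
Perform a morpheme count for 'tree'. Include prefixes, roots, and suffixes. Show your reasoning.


Decomposition: tree (free morpheme) = 1 morpheme(s)

1 morphemes


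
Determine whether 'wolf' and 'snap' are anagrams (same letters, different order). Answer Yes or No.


Sorted letters of 'wolf': 'flow'
Sorted letters of 'snap': 'anps'
They do not match.

No


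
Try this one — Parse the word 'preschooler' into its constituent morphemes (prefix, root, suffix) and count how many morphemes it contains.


Step 1: Identify prefix: 'pre' (meaning: before)
Step 2: Identify root: 'school'
Step 3: Identify suffix(es): 'er'
Decomposition: pre- (prefix: before) + school (root) + -er (suffix: one who)
Total morphemes: 3

3 morphemes (pre- (prefix: before) + school (root) + -er (suffix: one who))


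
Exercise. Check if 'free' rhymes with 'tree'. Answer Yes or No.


Rime (stressed vowel + following sounds) of 'free': -ee = /iː/
Rime of 'tree': -ee = /iː/
/iː/ and /iː/ are the same ending sound, so the words rhyme.

Yes


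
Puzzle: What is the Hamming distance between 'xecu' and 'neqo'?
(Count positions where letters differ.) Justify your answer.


Alignment:
Position 1: 'x' vs 'n' = DIFFER
Position 2: 'e' vs 'e' = match
Position 3: 'c' vs 'q' = DIFFER
Position 4: 'u' vs 'o' = DIFFER
Total differences: 3

3


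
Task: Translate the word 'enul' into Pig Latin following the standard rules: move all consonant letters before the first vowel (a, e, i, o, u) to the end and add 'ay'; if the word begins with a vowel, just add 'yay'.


'enul' starts with a vowel, so add 'yay': 'enulyay'.

enulyay


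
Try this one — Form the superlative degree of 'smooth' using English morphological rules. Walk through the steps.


Apply superlative formation (add -est): 'smooth' -> 'smoothest'.

smoothest


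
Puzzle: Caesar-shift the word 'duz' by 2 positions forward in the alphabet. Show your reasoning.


Shift each letter by 2: d -> f, u -> w, z -> b. Result: 'fwb'.

fwb


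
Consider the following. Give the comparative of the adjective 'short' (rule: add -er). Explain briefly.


Apply comparative formation (add -er): 'short' -> 'shorter'.

shorter


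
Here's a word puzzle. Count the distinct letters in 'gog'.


Unique letters in 'gog': {g, o} = 2 distinct letters.

2


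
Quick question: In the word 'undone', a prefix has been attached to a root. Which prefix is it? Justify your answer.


The word 'undone' = 'un' (prefix) + 'done' (root). The prefix is 'un'.

un


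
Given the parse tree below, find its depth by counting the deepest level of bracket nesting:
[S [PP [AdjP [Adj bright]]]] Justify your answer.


Count bracket nesting levels:
'[' at pos 0: depth = 1
'[' at pos 3: depth = 2
'[' at pos 7: depth = 3
'[' at pos 13: depth = 4
Maximum depth reached: 4

4


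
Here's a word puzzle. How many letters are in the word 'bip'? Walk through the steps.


Spell out 'bip' and number each letter: b(1), i(2), p(3). Total: 3 letters.

3


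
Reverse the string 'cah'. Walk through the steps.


Reverse 'cah' character by character: 'hac'.

hac


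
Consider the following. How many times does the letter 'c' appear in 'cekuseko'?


Letter 'c' in 'cekuseko': found at position(s) 1 = 1 occurrence(s).

1


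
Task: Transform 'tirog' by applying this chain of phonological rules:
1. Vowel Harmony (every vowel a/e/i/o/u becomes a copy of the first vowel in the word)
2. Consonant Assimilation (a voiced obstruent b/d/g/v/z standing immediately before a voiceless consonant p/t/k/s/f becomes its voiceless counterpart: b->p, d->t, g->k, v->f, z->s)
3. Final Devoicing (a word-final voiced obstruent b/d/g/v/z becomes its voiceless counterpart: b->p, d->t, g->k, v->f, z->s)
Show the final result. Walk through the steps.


Starting form: 'tirog'
Rule 1: Vowel Harmony: all vowels become 'i' (matching first vowel). 'tirog' -> 'tirig'
Rule 2: Consonant Assimilation: no voiced obstruent (b/d/g/v/z) stands immediately before a voiceless consonant (p/t/k/s/f). No change.
Rule 3: Final Devoicing: word-final voiced obstruent 'g' becomes voiceless 'k'. 'tirig' -> 'tirik'
Final form: 'tirik'

tirik


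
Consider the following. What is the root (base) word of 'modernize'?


Remove suffix '-ize' from 'modernize' to get root 'modern'.

modern


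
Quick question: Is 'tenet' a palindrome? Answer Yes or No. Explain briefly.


Forward: 'tenet'
Reversed: 'tenet'
They are identical.

Yes


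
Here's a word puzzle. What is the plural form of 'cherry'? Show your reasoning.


Apply rule: Change -y to -ies (consonant + y). 'cherry' becomes 'cherries'.

cherries


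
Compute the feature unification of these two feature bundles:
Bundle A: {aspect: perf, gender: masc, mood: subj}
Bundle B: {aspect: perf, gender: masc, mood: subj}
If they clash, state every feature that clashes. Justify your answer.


Compare features:
aspect: A=perf vs B=perf -> unified: perf
gender: A=masc vs B=masc -> unified: masc
mood: A=subj vs B=subj -> unified: subj
No clashes found.

Unified: {aspect: perf, gender: masc, mood: subj}


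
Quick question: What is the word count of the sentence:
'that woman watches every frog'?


Split into words: that | woman | watches | every | frog = 5 words.

5


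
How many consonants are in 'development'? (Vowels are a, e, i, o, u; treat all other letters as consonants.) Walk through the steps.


Consonants in 'development': d, v, l, p, m, n, t = 7 consonants.

7


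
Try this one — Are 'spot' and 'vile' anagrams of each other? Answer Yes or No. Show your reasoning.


Sorted letters of 'spot': 'opst'
Sorted letters of 'vile': 'eilv'
They do not match.

No


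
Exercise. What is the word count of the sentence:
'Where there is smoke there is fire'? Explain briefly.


Split into words: Where | there | is | smoke | there | is | fire = 7 words.

7


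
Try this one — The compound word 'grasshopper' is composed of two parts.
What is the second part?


Split 'grasshopper' into 'grass' + 'hopper'. The second part is 'hopper'.

hopper


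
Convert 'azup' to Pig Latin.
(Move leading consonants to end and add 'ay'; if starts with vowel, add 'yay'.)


'azup' starts with a vowel, so add 'yay': 'azupyay'.

azupyay


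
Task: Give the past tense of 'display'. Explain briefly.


Apply rule: Add -ed. 'display' becomes 'displayed'.

displayed


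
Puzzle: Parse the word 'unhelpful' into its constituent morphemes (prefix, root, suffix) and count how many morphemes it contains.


Step 1: Identify prefix: 'un' (meaning: not/reverse)
Step 2: Identify root: 'help'
Step 3: Identify suffix(es): 'ful'
Decomposition: un- (prefix: not/reverse) + help (root) + -ful (suffix: full of)
Total morphemes: 3

3 morphemes (un- (prefix: not/reverse) + help (root) + -ful (suffix: full of))


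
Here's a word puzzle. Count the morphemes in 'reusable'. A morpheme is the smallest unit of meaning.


Decomposition: re- (prefix) + use (root) + -able (suffix) = 3 morpheme(s)

3 morphemes


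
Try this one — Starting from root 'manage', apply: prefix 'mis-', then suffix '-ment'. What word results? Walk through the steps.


Step 1: Add prefix 'mis-' to 'manage' = 'mismanage'
Step 2: Add suffix '-ment' to 'mismanage' = 'mismanagement'

mismanagement


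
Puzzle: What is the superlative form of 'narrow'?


Apply superlative formation (add -est): 'narrow' -> 'narrowest'.

narrowest


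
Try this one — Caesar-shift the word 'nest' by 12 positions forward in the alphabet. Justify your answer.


Shift each letter by 12: n -> z, e -> q, s -> e, t -> f. Result: 'zqef'.

zqef


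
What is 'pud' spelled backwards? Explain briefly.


Reverse 'pud' character by character: 'dup'.

dup


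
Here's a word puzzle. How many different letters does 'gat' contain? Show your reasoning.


Unique letters in 'gat': {a, g, t} = 3 distinct letters.

3


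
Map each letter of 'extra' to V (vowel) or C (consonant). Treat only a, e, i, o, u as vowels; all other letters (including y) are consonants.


Letter mapping: e = V, x = C, t = C, r = C, a = V.

VCCCV


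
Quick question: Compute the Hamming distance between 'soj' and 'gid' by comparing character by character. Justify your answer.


Alignment:
Position 1: 's' vs 'g' = DIFFER
Position 2: 'o' vs 'i' = DIFFER
Position 3: 'j' vs 'd' = DIFFER
Total differences: 3

3


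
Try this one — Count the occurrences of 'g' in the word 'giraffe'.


Letter 'g' in 'giraffe': found at position(s) 1 = 1 occurrence(s).

1


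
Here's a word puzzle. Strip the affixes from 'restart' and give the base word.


Remove prefix 're' from 'restart' to get root 'start'.

start


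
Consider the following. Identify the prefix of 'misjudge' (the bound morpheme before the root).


The word 'misjudge' = 'mis' (prefix) + 'judge' (root). The prefix is 'mis'.

mis


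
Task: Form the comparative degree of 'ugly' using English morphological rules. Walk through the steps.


Apply comparative formation (consonant + y: change y to i, add -er): 'ugly' -> 'uglier'.

uglier


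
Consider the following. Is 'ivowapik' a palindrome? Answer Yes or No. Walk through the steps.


Forward: 'ivowapik'
Reversed: 'kipawovi'
They differ.

No


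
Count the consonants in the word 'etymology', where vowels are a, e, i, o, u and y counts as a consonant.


Consonants in 'etymology': t, y, m, l, g, y = 6 consonants.

6


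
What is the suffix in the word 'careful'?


The word 'careful' = 'care' (root) + '-ful' (suffix). The suffix is '-ful'.

ful


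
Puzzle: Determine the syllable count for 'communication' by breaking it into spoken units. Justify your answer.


Break 'communication' into syllables: com-mu-ni-ca-tion -> com | mu | ni | ca | tion = 5 syllables

5 syllables


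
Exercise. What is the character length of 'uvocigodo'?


Spell out 'uvocigodo' and number each letter: u(1), v(2), o(3), c(4), i(5), g(6), o(7), d(8), o(9). Total: 9 letters.

9


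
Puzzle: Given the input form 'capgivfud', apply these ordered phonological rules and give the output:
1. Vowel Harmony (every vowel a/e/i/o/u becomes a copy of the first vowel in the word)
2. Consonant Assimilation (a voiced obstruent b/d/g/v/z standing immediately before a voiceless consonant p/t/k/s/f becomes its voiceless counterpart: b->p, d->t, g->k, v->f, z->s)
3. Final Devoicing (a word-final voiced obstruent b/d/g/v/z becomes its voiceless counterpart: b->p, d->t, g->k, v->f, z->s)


Starting form: 'capgivfud'
Rule 1: Vowel Harmony: all vowels become 'a' (matching first vowel). 'capgivfud' -> 'capgavfad'
Rule 2: Consonant Assimilation: voiced obstruent before voiceless consonant becomes voiceless ('vf' -> 'ff'). 'capgavfad' -> 'capgaffad'
Rule 3: Final Devoicing: word-final voiced obstruent 'd' becomes voiceless 't'. 'capgaffad' -> 'capgaffat'
Final form: 'capgaffat'

capgaffat


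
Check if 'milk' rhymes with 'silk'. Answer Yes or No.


Rime (stressed vowel + following sounds) of 'milk': -ilk = /ɪlk/
Rime of 'silk': -ilk = /ɪlk/
/ɪlk/ and /ɪlk/ are the same ending sound, so the words rhyme.

Yes


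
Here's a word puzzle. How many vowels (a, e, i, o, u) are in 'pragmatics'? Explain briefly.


Vowels in 'pragmatics': a, a, i = 3 vowels.

3


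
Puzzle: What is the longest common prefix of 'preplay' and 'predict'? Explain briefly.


Compare from the start: 3 characters match: 'pre'. Mismatch at position 4: 'p' vs 'd'.

pre


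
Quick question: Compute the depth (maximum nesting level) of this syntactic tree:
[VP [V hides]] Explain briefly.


Count bracket nesting levels:
'[' at pos 0: depth = 1
'[' at pos 4: depth = 2
Maximum depth reached: 2

2


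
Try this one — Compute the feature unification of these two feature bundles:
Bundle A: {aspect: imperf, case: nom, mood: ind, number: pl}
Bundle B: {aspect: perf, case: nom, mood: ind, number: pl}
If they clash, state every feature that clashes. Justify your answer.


Compare features:
aspect: A=imperf vs B=perf -> CLASH
case: A=nom vs B=nom -> unified: nom
mood: A=ind vs B=ind -> unified: ind
number: A=pl vs B=pl -> unified: pl
Clash detected on feature 'aspect' (imperf vs perf); unification fails.

CLASH on 'aspect' (imperf vs perf)


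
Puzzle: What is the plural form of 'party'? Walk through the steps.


Apply rule: Change -y to -ies (consonant + y). 'party' becomes 'parties'.

parties


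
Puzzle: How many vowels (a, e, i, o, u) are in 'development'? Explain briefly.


Vowels in 'development': e, e, o, e = 4 vowels.

4


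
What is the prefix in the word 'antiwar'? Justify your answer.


The word 'antiwar' = 'anti' (prefix) + 'war' (root). The prefix is 'anti'.

anti


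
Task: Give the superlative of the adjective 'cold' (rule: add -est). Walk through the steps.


Apply superlative formation (add -est): 'cold' -> 'coldest'.

coldest


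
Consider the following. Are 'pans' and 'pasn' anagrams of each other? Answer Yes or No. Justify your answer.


Sorted letters of 'pans': 'anps'
Sorted letters of 'pasn': 'anps'
They match.

Yes


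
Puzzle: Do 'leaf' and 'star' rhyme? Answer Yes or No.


Rime (stressed vowel + following sounds) of 'leaf': -eaf = /iːf/
Rime of 'star': -ar = /ɑːr/
/iːf/ and /ɑːr/ are different ending sounds, so the words do not rhyme.

No


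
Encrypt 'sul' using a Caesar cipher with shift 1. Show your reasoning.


Shift each letter by 1: s -> t, u -> v, l -> m. Result: 'tvm'.

tvm


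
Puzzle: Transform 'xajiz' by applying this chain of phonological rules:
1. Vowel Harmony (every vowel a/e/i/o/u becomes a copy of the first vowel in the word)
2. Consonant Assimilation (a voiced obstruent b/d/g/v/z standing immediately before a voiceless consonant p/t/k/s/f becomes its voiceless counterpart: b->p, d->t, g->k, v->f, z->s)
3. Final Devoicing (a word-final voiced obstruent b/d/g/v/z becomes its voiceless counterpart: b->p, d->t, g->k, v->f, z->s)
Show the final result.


Starting form: 'xajiz'
Rule 1: Vowel Harmony: all vowels become 'a' (matching first vowel). 'xajiz' -> 'xajaz'
Rule 2: Consonant Assimilation: no voiced obstruent (b/d/g/v/z) stands immediately before a voiceless consonant (p/t/k/s/f). No change.
Rule 3: Final Devoicing: word-final voiced obstruent 'z' becomes voiceless 's'. 'xajaz' -> 'xajas'
Final form: 'xajas'

xajas


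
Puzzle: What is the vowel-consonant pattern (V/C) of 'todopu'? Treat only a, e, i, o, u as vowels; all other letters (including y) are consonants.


Letter mapping: t = C, o = V, d = C, o = V, p = C, u = V.

CVCVCV


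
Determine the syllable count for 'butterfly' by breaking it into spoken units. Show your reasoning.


Break 'butterfly' into syllables: but-ter-fly -> but | ter | fly = 3 syllables

3 syllables


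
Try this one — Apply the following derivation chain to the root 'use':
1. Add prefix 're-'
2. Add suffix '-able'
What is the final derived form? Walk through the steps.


Step 1: Add prefix 're-' to 'use' = 'reuse'
Step 2: Add suffix '-able' to 'reuse' = 'reusable'

reusable


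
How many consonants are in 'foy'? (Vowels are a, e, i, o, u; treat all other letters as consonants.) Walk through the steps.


Consonants in 'foy': f, y = 2 consonants.

2


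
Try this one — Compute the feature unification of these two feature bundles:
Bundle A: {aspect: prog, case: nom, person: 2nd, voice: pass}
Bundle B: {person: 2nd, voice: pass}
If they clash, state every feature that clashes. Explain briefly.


Compare features:
aspect: A=prog vs B=_ -> unified: prog
case: A=nom vs B=_ -> unified: nom
person: A=2nd vs B=2nd -> unified: 2nd
voice: A=pass vs B=pass -> unified: pass
No clashes found.

Unified: {aspect: prog, case: nom, person: 2nd, voice: pass}


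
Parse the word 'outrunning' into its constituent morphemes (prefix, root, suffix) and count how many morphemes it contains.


Step 1: Identify prefix: 'out' (meaning: surpass)
Step 2: Identify root: 'run'
Step 3: Identify suffix(es): 'ing'
Decomposition: out- (prefix: surpass) + run (root) + -ing (suffix: ongoing action)
Total morphemes: 3

3 morphemes (out- (prefix: surpass) + run (root) + -ing (suffix: ongoing action))


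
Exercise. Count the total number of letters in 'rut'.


Spell out 'rut' and number each letter: r(1), u(2), t(3). Total: 3 letters.

3


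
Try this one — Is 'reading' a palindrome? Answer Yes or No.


Forward: 'reading'
Reversed: 'gnidaer'
They differ.

No


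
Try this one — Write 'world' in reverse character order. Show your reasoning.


Reverse 'world' character by character: 'dlrow'.

dlrow
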